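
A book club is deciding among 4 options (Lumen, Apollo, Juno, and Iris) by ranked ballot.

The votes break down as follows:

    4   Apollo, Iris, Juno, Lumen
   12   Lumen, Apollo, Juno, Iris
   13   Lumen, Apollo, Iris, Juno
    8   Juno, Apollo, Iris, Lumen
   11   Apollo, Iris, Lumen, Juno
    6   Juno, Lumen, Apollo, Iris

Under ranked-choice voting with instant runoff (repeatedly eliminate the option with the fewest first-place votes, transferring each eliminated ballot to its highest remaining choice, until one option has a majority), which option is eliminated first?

Round 1: Lumen 25, Apollo 15, Juno 14, Iris 0. Iris has the fewest and is eliminated.
Round 2: Lumen 25, Apollo 15, Juno 14. Juno has the fewest and is eliminated.
Round 3: Lumen 31, Apollo 23. Lumen has a majority.

Iris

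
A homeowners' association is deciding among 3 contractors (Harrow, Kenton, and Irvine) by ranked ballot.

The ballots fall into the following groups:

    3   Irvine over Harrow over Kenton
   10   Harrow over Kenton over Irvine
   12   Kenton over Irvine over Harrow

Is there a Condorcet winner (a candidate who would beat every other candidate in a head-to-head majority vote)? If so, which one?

Head-to-head results (25 voters total):
Harrow vs Kenton: Harrow wins 13–12.
Harrow vs Irvine: Irvine wins 15–10.
Kenton vs Irvine: Kenton wins 22–3.
No candidate beats all others: Harrow beats Kenton beats Irvine beats Harrow, a majority cycle.

No Condorcet winner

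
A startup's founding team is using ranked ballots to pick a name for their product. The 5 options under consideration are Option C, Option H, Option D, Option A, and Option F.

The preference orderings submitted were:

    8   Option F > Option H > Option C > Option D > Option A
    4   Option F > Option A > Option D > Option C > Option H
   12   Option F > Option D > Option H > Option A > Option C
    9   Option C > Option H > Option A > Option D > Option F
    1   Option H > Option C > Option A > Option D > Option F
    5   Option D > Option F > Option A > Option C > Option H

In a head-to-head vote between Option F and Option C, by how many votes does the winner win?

19

Ballots ranking Option F above Option C: 8+4+12+5 = 29.
Ballots ranking Option C above Option F: 9+1 = 10.
Option F wins 29–10, a margin of 19.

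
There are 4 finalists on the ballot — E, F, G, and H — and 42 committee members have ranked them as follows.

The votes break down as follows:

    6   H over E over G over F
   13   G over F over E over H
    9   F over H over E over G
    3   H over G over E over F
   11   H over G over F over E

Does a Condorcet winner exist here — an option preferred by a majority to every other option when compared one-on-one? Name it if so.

Head-to-head results (42 voters total):
E vs F: F wins 33–9.
E vs G: G wins 27–15.
E vs H: H wins 29–13.
F vs G: G wins 33–9.
F vs H: F wins 22–20.
G vs H: H wins 29–13.
No candidate beats all others: F beats H beats G beats F, a majority cycle.

There is no Condorcet winner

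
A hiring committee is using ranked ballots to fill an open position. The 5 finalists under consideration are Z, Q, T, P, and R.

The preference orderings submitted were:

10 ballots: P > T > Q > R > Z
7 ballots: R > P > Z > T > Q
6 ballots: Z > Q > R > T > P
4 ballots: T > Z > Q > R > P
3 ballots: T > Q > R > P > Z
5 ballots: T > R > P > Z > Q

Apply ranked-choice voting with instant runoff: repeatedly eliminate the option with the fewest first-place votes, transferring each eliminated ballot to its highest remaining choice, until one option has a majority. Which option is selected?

T

Round 1: T 12, P 10, R 7, Z 6, Q 0. Q has the fewest and is eliminated.
Round 2: T 12, P 10, R 7, Z 6. Z has the fewest and is eliminated.
Round 3: R 13, T 12, P 10. P has the fewest and is eliminated.
Round 4: T 22, R 13. T has a majority.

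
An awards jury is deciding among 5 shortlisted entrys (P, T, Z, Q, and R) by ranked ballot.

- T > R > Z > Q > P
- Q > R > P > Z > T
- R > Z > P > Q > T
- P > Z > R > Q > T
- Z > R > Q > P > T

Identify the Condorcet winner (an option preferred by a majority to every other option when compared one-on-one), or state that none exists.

R

Head-to-head results (5 voters total):
P vs T: P wins 4–1.
P vs Z: Z wins 3–2.
P vs Q: Q wins 3–2.
P vs R: R wins 4–1.
T vs Z: Z wins 4–1.
T vs Q: Q wins 4–1.
T vs R: R wins 4–1.
Z vs Q: Z wins 4–1.
Z vs R: R wins 3–2.
Q vs R: R wins 4–1.
R beats each rival — P (4–1), T (4–1), Z (3–2), Q (4–1) — so R is the Condorcet winner.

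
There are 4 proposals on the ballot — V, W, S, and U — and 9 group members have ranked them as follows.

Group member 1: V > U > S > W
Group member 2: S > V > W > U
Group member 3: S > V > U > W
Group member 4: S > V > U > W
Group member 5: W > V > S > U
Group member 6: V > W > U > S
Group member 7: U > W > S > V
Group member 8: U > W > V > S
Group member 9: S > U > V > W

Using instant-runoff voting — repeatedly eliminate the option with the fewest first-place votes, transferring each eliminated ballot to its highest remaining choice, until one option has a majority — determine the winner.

Round 1: S 4, V 2, U 2, W 1. W has the fewest and is eliminated.
Round 2: S 4, V 3, U 2. U has the fewest and is eliminated.
Round 3: S 5, V 4. S has a majority.

S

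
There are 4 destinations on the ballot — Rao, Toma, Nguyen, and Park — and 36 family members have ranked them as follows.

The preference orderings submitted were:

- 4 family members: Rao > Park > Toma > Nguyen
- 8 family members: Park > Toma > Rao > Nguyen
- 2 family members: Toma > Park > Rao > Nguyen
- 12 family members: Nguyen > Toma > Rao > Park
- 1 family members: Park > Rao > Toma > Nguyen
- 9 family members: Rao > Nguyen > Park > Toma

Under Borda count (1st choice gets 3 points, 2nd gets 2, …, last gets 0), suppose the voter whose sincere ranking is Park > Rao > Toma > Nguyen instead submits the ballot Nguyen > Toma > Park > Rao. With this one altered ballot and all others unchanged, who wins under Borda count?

Rao

Borda totals with the altered ballot: Rao 61, Toma 52, Nguyen 57, Park 46.
The winner is unchanged: still Rao.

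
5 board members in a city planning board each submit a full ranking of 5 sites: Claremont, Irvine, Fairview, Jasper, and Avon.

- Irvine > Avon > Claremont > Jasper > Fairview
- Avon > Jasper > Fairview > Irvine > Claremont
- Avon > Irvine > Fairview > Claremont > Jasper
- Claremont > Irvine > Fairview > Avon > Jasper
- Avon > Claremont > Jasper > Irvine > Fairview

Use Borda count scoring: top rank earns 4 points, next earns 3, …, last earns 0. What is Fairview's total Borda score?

Borda scores:
  Claremont: 2 + 0 + 1 + 4 + 3 = 10
  Irvine: 4 + 1 + 3 + 3 + 1 = 12
  Fairview: 0 + 2 + 2 + 2 + 0 = 6
  Jasper: 1 + 3 + 0 + 0 + 2 = 6
  Avon: 3 + 4 + 4 + 1 + 4 = 16

6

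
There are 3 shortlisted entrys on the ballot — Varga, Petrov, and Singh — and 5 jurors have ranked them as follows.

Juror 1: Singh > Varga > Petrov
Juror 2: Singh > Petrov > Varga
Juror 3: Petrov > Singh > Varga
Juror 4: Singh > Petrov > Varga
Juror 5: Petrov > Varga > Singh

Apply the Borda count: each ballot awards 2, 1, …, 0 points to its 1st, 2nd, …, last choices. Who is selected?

Borda scores:
  Varga: 1 + 0 + 0 + 0 + 1 = 2
  Petrov: 0 + 1 + 2 + 1 + 2 = 6
  Singh: 2 + 2 + 1 + 2 + 0 = 7
Singh has the highest total.

Singh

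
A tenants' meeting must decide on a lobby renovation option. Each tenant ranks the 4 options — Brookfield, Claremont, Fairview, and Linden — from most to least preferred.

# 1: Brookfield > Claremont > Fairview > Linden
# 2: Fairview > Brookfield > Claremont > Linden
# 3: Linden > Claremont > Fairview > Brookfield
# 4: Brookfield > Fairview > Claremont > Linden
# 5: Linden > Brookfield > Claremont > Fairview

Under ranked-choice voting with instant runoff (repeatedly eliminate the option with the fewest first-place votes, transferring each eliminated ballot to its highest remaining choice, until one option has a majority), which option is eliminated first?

Claremont

Round 1: Brookfield 2, Linden 2, Fairview 1, Claremont 0. Claremont has the fewest and is eliminated.
Round 2: Brookfield 2, Linden 2, Fairview 1. Fairview has the fewest and is eliminated.
Round 3: Brookfield 3, Linden 2. Brookfield has a majority.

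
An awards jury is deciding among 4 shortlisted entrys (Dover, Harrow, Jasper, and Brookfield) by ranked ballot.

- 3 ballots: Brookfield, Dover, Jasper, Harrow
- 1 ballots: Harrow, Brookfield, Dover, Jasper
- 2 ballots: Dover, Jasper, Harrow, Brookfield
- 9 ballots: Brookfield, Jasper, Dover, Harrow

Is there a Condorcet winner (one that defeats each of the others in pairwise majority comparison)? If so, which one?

Brookfield

Head-to-head results (15 voters total):
Dover vs Harrow: Dover wins 14–1.
Dover vs Jasper: Jasper wins 9–6.
Dover vs Brookfield: Brookfield wins 13–2.
Harrow vs Jasper: Jasper wins 14–1.
Harrow vs Brookfield: Brookfield wins 12–3.
Jasper vs Brookfield: Brookfield wins 13–2.
Brookfield beats each rival — Dover (13–2), Harrow (12–3), Jasper (13–2) — so Brookfield is the Condorcet winner.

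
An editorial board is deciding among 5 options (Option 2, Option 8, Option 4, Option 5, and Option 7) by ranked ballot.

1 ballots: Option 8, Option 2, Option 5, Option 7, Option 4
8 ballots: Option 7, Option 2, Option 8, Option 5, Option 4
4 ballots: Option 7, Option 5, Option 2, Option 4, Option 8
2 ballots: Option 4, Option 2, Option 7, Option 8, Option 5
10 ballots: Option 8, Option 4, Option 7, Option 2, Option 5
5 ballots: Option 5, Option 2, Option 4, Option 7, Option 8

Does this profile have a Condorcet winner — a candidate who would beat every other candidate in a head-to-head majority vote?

Head-to-head results (30 voters total):
Option 2 vs Option 8: Option 2 wins 19–11.
Option 2 vs Option 4: Option 2 wins 18–12.
Option 2 vs Option 5: Option 2 wins 21–9.
Option 2 vs Option 7: Option 7 wins 22–8.
Option 8 vs Option 4: Option 8 wins 19–11.
Option 8 vs Option 5: Option 8 wins 21–9.
Option 8 vs Option 7: Option 7 wins 19–11.
Option 4 vs Option 5: Option 5 wins 18–12.
Option 4 vs Option 7: Option 4 wins 17–13.
Option 5 vs Option 7: Option 7 wins 24–6.
No candidate beats all others: Option 2 beats Option 4 beats Option 7 beats Option 2, a majority cycle.

No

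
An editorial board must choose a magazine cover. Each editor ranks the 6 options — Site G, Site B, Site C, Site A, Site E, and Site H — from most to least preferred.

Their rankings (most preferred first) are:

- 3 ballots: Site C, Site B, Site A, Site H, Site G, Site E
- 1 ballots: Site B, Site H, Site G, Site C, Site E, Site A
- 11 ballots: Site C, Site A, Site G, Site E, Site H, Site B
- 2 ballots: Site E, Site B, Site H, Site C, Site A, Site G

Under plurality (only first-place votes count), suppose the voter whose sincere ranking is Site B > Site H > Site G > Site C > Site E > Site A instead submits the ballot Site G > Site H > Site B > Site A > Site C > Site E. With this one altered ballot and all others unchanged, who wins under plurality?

First-place totals with the altered ballot: Site G 1, Site B 0, Site C 14, Site A 0, Site E 2, Site H 0.
The winner is unchanged: still Site C.

Site C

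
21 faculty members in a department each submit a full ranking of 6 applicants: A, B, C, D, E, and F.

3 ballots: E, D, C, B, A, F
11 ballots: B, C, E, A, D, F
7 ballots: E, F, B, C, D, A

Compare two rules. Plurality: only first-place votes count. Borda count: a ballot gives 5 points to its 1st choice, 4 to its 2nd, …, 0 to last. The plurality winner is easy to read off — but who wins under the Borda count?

Plurality first-place counts: A 0, B 11, C 0, D 0, E 10, F 0 → B.
Borda totals: A 25, B 82, C 67, D 30, E 83, F 28 → E.

E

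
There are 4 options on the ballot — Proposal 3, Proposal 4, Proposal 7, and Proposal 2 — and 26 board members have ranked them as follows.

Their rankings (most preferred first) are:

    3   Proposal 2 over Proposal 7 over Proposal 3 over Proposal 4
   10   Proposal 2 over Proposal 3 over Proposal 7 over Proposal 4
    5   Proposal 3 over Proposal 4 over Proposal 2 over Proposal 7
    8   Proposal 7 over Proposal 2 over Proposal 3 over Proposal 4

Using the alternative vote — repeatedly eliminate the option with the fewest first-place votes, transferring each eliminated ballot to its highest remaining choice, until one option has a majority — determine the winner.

Round 1: Proposal 2 13, Proposal 7 8, Proposal 3 5, Proposal 4 0. Proposal 4 has the fewest and is eliminated.
Round 2: Proposal 2 13, Proposal 7 8, Proposal 3 5. Proposal 3 has the fewest and is eliminated.
Round 3: Proposal 2 18, Proposal 7 8. Proposal 2 has a majority.

Proposal 2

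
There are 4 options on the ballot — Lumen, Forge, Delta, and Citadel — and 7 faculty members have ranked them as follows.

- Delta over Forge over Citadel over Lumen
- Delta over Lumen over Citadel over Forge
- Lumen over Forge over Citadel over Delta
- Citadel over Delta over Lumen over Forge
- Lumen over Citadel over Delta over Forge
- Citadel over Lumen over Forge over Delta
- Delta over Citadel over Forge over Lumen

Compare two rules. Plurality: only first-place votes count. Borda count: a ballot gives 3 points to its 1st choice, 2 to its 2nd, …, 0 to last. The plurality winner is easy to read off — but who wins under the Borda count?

Citadel

Plurality first-place counts: Lumen 2, Forge 0, Delta 3, Citadel 2 → Delta.
Borda totals: Lumen 11, Forge 6, Delta 12, Citadel 13 → Citadel.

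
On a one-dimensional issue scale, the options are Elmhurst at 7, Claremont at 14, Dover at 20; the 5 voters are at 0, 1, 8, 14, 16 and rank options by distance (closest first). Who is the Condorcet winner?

Elmhurst

With single-peaked preferences on a line, the Condorcet winner is the candidate closest to the median voter.
The median voter (position 8) is closest to Elmhurst at 7.
Check: Elmhurst vs Dover — voters closer to Elmhurst: 3 of 5.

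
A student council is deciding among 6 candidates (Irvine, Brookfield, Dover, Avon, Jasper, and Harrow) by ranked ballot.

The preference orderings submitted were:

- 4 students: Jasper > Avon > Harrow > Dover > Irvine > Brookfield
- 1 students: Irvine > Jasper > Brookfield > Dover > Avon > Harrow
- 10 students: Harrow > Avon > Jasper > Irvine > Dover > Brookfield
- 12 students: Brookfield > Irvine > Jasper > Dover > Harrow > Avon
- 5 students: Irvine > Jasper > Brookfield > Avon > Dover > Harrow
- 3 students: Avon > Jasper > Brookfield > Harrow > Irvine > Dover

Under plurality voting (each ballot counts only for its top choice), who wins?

Brookfield

First-place vote totals:
  Irvine: 6
  Brookfield: 12
  Dover: 0
  Avon: 3
  Jasper: 4
  Harrow: 10
Brookfield has the most first-place votes.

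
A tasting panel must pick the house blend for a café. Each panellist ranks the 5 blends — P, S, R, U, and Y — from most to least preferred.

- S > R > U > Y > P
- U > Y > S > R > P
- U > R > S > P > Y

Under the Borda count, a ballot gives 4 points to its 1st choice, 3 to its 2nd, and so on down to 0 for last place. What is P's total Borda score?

1

Borda scores:
  P: 0 + 0 + 1 = 1
  S: 4 + 2 + 2 = 8
  R: 3 + 1 + 3 = 7
  U: 2 + 4 + 4 = 10
  Y: 1 + 3 + 0 = 4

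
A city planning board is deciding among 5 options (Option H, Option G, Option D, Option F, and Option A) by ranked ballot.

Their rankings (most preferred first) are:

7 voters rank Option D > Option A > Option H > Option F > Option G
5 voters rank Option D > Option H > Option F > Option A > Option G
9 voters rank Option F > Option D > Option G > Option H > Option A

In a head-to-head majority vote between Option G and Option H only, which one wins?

Ballots ranking Option G above Option H: 9.
Ballots ranking Option H above Option G: 7+5 = 12.
Option H wins the head-to-head, 12–9.

Option H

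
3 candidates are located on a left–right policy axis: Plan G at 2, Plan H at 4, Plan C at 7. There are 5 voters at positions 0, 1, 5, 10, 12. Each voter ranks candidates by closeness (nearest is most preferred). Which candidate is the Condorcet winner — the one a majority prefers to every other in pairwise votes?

Plan H

With single-peaked preferences on a line, the Condorcet winner is the candidate closest to the median voter.
The median voter (position 5) is closest to Plan H at 4.
Check: Plan H vs Plan G — voters closer to Plan H: 3 of 5.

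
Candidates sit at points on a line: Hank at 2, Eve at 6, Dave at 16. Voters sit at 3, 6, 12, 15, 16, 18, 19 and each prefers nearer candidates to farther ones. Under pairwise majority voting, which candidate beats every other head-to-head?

Dave

With single-peaked preferences on a line, the Condorcet winner is the candidate closest to the median voter.
The median voter (position 15) is closest to Dave at 16.
Check: Dave vs Hank — voters closer to Dave: 5 of 7.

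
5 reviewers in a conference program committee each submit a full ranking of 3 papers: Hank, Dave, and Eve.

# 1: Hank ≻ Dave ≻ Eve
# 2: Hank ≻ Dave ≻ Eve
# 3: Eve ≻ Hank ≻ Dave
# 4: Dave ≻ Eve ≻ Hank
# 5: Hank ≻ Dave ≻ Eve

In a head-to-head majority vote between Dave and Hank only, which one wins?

Ballots ranking Dave above Hank: 1.
Ballots ranking Hank above Dave: 4.
Hank wins the head-to-head, 4–1.

Hank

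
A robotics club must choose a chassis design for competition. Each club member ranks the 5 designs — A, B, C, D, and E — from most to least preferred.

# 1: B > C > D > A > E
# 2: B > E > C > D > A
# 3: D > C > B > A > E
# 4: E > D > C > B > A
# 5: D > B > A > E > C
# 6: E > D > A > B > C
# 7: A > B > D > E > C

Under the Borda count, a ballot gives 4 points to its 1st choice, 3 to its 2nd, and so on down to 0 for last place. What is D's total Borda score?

Borda scores:
  A: 1 + 0 + 1 + 0 + 2 + 2 + 4 = 10
  B: 4 + 4 + 2 + 1 + 3 + 1 + 3 = 18
  C: 3 + 2 + 3 + 2 + 0 + 0 + 0 = 10
  D: 2 + 1 + 4 + 3 + 4 + 3 + 2 = 19
  E: 0 + 3 + 0 + 4 + 1 + 4 + 1 = 13

19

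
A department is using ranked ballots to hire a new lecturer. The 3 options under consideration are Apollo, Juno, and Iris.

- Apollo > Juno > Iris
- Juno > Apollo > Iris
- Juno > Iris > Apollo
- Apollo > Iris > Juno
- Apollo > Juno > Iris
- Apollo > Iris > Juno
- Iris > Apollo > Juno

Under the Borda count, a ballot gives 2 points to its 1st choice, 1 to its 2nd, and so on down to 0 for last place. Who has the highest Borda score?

Apollo

Borda scores:
  Apollo: 2 + 1 + 0 + 2 + 2 + 2 + 1 = 10
  Juno: 1 + 2 + 2 + 0 + 1 + 0 + 0 = 6
  Iris: 0 + 0 + 1 + 1 + 0 + 1 + 2 = 5
Apollo has the highest total.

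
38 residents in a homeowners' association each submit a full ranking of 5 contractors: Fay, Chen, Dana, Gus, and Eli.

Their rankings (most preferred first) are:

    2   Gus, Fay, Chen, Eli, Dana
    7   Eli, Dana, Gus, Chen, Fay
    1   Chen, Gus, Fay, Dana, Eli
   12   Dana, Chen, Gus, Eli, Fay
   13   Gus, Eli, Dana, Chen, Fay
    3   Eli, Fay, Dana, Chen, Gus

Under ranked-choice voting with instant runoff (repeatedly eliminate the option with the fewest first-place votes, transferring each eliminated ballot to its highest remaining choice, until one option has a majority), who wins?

Dana

Round 1: Gus 15, Dana 12, Eli 10, Chen 1, Fay 0. Fay has the fewest and is eliminated.
Round 2: Gus 15, Dana 12, Eli 10, Chen 1. Chen has the fewest and is eliminated.
Round 3: Gus 16, Dana 12, Eli 10. Eli has the fewest and is eliminated.
Round 4: Dana 22, Gus 16. Dana has a majority.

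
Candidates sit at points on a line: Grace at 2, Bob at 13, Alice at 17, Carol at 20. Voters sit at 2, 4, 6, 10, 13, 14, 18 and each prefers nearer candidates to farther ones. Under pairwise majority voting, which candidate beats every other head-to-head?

With single-peaked preferences on a line, the Condorcet winner is the candidate closest to the median voter.
The median voter (position 10) is closest to Bob at 13.
Check: Bob vs Grace — voters closer to Bob: 4 of 7.

Bob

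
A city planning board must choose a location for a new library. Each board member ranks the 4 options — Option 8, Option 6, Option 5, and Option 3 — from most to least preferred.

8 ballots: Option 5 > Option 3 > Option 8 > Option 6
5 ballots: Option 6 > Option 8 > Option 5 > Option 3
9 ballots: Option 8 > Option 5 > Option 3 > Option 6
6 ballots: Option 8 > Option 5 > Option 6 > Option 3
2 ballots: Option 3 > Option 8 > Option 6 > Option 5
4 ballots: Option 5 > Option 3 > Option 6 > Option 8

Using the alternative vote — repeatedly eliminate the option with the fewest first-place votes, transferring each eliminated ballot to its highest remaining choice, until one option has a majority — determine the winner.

Round 1: Option 8 15, Option 5 12, Option 6 5, Option 3 2. Option 3 has the fewest and is eliminated.
Round 2: Option 8 17, Option 5 12, Option 6 5. Option 6 has the fewest and is eliminated.
Round 3: Option 8 22, Option 5 12. Option 8 has a majority.

Option 8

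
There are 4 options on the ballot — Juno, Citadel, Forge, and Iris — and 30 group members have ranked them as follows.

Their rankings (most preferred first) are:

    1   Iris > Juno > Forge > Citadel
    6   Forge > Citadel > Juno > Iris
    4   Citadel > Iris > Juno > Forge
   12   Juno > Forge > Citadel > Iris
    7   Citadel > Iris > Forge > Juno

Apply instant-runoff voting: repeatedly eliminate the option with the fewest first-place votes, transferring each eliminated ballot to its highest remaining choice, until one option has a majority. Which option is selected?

Round 1: Juno 12, Citadel 11, Forge 6, Iris 1. Iris has the fewest and is eliminated.
Round 2: Juno 13, Citadel 11, Forge 6. Forge has the fewest and is eliminated.
Round 3: Citadel 17, Juno 13. Citadel has a majority.

Citadel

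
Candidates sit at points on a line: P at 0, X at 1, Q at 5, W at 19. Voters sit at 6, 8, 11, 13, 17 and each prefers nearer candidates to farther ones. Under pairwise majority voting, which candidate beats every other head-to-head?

Q

With single-peaked preferences on a line, the Condorcet winner is the candidate closest to the median voter.
The median voter (position 11) is closest to Q at 5.
Check: Q vs X — voters closer to Q: 5 of 5.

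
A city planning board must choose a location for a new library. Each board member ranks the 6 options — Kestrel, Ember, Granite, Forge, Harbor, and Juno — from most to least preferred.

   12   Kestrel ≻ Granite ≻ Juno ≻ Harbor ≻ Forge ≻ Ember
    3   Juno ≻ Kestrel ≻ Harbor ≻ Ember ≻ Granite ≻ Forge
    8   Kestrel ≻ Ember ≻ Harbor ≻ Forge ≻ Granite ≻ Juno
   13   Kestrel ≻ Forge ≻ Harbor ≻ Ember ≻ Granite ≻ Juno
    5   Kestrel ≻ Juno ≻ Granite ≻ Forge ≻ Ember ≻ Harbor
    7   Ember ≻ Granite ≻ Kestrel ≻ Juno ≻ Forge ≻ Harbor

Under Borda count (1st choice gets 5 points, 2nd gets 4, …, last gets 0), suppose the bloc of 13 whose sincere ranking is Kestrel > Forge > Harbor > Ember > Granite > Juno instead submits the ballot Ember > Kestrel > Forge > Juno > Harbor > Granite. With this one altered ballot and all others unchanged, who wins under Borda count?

Borda totals with the altered ballot: Kestrel 210, Ember 143, Granite 102, Forge 84, Harbor 70, Juno 111.
The winner is unchanged: still Kestrel.

Kestrel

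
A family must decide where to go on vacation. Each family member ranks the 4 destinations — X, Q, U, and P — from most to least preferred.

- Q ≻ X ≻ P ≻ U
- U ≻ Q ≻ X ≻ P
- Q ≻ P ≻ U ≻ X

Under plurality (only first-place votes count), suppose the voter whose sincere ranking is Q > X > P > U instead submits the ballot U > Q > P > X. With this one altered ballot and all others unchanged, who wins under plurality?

First-place totals with the altered ballot: X 0, Q 1, U 2, P 0.
The switch changes the winner from Q to U.

U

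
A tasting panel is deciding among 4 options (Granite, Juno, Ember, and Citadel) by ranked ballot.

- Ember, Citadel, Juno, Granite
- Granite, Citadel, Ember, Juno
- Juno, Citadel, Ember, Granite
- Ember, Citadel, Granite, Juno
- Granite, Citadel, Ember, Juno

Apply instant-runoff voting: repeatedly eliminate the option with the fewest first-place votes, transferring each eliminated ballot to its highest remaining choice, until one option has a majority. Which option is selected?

Round 1: Granite 2, Ember 2, Juno 1, Citadel 0. Citadel has the fewest and is eliminated.
Round 2: Granite 2, Ember 2, Juno 1. Juno has the fewest and is eliminated.
Round 3: Ember 3, Granite 2. Ember has a majority.

Ember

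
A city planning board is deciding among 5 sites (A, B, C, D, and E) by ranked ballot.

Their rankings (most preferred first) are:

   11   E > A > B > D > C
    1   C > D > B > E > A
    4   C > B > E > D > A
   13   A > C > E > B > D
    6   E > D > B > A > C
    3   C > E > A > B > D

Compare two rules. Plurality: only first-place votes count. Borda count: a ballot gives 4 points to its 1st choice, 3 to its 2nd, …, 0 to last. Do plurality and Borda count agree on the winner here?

Plurality first-place counts: A 13, B 0, C 8, D 0, E 17 → E.
Borda totals: A 97, B 64, C 71, D 36, E 112 → E.
The two rules agree on E.

Yes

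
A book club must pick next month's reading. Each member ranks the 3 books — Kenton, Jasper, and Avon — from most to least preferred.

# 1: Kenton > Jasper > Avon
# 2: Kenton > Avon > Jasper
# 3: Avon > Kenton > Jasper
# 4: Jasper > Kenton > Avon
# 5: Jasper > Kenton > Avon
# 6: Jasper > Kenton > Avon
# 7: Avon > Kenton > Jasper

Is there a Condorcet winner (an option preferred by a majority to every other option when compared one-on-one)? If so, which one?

Kenton

Head-to-head results (7 voters total):
Kenton vs Jasper: Kenton wins 4–3.
Kenton vs Avon: Kenton wins 5–2.
Jasper vs Avon: Jasper wins 4–3.
Kenton beats each rival — Jasper (4–3), Avon (5–2) — so Kenton is the Condorcet winner.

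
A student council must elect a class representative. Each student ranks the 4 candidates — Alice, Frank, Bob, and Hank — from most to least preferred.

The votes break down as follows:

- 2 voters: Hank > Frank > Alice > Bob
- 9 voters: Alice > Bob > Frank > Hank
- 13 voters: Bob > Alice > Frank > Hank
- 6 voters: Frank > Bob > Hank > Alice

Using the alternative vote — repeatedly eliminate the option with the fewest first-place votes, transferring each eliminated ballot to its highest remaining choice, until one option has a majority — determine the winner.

Bob

Round 1: Bob 13, Alice 9, Frank 6, Hank 2. Hank has the fewest and is eliminated.
Round 2: Bob 13, Alice 9, Frank 8. Frank has the fewest and is eliminated.
Round 3: Bob 19, Alice 11. Bob has a majority.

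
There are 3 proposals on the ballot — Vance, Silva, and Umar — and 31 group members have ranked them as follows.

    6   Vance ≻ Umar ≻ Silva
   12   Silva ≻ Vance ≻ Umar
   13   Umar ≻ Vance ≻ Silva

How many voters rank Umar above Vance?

Ballots ranking Umar above Vance: 13.
Ballots ranking Vance above Umar: 6+12 = 18.
So 13 of 31 voters prefer Umar to Vance.

13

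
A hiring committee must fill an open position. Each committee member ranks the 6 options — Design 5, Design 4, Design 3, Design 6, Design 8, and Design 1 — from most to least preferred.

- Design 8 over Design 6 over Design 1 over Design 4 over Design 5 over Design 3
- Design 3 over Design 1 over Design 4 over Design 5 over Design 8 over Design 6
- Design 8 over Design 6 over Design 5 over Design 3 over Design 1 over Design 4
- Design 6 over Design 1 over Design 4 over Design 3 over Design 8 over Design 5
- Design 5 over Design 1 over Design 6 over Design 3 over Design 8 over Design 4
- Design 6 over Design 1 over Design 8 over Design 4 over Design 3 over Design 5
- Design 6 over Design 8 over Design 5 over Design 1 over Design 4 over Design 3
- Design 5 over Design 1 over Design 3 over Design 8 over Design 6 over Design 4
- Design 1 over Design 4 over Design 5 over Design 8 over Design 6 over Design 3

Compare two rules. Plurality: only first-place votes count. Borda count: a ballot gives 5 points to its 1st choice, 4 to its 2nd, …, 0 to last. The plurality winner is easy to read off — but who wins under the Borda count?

Plurality first-place counts: Design 5 2, Design 4 0, Design 3 1, Design 6 3, Design 8 2, Design 1 1 → Design 6.
Borda totals: Design 5 22, Design 4 15, Design 3 15, Design 6 28, Design 8 24, Design 1 31 → Design 1.

Design 1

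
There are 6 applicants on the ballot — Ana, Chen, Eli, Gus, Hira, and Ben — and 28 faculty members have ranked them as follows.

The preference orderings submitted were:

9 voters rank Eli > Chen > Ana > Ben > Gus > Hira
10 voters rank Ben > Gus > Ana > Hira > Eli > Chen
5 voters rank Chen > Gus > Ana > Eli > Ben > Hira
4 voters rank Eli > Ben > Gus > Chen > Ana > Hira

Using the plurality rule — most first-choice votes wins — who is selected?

Eli

First-place vote totals:
  Ana: 0
  Chen: 5
  Eli: 13
  Gus: 0
  Hira: 0
  Ben: 10
Eli has the most first-place votes.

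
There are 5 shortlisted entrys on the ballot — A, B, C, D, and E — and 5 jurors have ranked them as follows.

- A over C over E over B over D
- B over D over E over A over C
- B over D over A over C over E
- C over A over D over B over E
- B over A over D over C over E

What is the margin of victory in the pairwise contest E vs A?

3

Ballots ranking E above A: 1.
Ballots ranking A above E: 4.
A wins 4–1, a margin of 3.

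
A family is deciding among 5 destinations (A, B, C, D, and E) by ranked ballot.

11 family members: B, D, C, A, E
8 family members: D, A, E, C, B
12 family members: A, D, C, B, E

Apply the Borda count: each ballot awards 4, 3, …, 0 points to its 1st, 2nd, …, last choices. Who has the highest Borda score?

Borda scores:
  A: 11·1 + 8·3 + 12·4 = 83
  B: 11·4 + 8·0 + 12·1 = 56
  C: 11·2 + 8·1 + 12·2 = 54
  D: 11·3 + 8·4 + 12·3 = 101
  E: 11·0 + 8·2 + 12·0 = 16
D has the highest total.

D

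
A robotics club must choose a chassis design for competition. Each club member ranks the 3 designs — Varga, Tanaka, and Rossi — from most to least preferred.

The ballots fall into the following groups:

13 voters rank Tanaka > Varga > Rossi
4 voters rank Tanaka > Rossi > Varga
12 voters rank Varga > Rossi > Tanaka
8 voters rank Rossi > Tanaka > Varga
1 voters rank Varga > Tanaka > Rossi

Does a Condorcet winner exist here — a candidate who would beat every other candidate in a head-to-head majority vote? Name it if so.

None — there is no Condorcet winner

Head-to-head results (38 voters total):
Varga vs Tanaka: Tanaka wins 25–13.
Varga vs Rossi: Varga wins 26–12.
Tanaka vs Rossi: Rossi wins 20–18.
No candidate beats all others: Varga beats Rossi beats Tanaka beats Varga, a majority cycle.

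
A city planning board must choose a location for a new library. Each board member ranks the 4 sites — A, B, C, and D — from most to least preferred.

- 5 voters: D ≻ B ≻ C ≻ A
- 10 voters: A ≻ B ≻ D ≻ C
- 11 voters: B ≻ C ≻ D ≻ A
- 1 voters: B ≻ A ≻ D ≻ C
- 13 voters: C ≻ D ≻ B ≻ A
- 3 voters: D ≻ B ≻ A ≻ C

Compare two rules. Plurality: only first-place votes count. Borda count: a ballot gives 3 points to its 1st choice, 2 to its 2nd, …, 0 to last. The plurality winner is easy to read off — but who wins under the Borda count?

Plurality first-place counts: A 10, B 12, C 13, D 8 → C.
Borda totals: A 35, B 85, C 66, D 72 → B.

B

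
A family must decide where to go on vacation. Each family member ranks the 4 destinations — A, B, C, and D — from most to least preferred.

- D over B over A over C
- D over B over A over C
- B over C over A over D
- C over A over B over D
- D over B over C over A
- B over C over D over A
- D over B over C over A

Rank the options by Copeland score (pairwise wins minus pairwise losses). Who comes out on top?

D

Pairwise results:
  A vs B: B wins 6–1.
  A vs C: C wins 5–2.
  A vs D: D wins 5–2.
  B vs C: B wins 6–1.
  B vs D: D wins 4–3.
  C vs D: D wins 4–3.
Copeland scores (wins − losses):
  A: 0 − 3 = -3
  B: 2 − 1 = 1
  C: 1 − 2 = -1
  D: 3 − 0 = 3
D has the best Copeland score.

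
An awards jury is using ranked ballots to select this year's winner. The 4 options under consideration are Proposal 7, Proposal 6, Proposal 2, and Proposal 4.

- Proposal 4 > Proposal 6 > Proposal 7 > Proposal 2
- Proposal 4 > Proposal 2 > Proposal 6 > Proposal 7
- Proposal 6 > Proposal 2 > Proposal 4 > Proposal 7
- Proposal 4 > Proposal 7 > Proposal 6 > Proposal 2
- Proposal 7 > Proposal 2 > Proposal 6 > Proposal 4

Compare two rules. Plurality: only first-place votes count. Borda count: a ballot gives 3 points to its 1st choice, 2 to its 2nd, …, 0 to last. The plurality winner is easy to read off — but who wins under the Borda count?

Plurality first-place counts: Proposal 7 1, Proposal 6 1, Proposal 2 0, Proposal 4 3 → Proposal 4.
Borda totals: Proposal 7 6, Proposal 6 8, Proposal 2 6, Proposal 4 10 → Proposal 4.

Proposal 4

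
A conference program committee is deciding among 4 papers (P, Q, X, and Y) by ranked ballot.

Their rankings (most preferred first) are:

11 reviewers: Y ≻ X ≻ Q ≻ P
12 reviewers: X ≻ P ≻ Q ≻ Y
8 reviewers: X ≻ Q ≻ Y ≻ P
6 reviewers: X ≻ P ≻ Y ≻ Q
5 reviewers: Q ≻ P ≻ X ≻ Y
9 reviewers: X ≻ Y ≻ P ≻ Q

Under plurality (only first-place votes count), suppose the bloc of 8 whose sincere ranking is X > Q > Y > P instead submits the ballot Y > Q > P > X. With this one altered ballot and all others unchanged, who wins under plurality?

X

First-place totals with the altered ballot: P 0, Q 5, X 27, Y 19.
The winner is unchanged: still X.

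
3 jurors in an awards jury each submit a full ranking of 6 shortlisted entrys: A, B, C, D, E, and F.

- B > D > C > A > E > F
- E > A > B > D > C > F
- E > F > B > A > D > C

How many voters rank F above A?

1

Ballots ranking F above A: 1.
Ballots ranking A above F: 2.
So 1 of 3 voters prefer F to A.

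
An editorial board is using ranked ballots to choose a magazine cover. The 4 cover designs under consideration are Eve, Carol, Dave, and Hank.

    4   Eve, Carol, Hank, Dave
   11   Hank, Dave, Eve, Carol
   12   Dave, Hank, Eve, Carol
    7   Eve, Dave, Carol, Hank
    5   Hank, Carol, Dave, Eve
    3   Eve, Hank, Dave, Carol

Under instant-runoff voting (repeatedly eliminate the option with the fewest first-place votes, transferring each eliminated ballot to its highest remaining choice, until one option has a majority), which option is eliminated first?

Carol

Round 1: Hank 16, Eve 14, Dave 12, Carol 0. Carol has the fewest and is eliminated.
Round 2: Hank 16, Eve 14, Dave 12. Dave has the fewest and is eliminated.
Round 3: Hank 28, Eve 14. Hank has a majority.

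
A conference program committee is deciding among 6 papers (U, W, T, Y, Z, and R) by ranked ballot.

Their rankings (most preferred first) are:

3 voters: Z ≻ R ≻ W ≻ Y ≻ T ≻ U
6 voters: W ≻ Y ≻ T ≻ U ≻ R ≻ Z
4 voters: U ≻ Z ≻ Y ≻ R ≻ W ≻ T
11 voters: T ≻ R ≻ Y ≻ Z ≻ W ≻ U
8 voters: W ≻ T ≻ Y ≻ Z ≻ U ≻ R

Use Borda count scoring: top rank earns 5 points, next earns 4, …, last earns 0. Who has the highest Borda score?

Borda scores:
  U: 3·0 + 6·2 + 4·5 + 11·0 + 8·1 = 40
  W: 3·3 + 6·5 + 4·1 + 11·1 + 8·5 = 94
  T: 3·1 + 6·3 + 4·0 + 11·5 + 8·4 = 108
  Y: 3·2 + 6·4 + 4·3 + 11·3 + 8·3 = 99
  Z: 3·5 + 6·0 + 4·4 + 11·2 + 8·2 = 69
  R: 3·4 + 6·1 + 4·2 + 11·4 + 8·0 = 70
T has the highest total.

T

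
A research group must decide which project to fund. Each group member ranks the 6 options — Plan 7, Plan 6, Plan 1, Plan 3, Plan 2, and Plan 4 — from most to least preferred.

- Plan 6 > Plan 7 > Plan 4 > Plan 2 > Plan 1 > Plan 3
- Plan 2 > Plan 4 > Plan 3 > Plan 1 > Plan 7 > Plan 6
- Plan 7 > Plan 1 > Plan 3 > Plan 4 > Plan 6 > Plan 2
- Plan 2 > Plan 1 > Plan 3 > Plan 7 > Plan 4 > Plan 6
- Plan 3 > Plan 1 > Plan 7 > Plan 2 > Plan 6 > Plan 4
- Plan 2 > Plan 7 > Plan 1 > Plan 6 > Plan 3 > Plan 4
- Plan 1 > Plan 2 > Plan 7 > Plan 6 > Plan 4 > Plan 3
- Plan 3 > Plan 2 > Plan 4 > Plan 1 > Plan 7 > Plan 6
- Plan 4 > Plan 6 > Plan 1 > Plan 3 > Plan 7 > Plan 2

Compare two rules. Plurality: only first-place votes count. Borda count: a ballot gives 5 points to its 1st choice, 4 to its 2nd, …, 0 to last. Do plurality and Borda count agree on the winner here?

Plurality first-place counts: Plan 7 1, Plan 6 1, Plan 1 1, Plan 3 2, Plan 2 3, Plan 4 1 → Plan 2.
Borda totals: Plan 7 24, Plan 6 15, Plan 1 28, Plan 3 22, Plan 2 27, Plan 4 19 → Plan 1.
The two rules disagree: plurality picks Plan 2, Borda picks Plan 1.

No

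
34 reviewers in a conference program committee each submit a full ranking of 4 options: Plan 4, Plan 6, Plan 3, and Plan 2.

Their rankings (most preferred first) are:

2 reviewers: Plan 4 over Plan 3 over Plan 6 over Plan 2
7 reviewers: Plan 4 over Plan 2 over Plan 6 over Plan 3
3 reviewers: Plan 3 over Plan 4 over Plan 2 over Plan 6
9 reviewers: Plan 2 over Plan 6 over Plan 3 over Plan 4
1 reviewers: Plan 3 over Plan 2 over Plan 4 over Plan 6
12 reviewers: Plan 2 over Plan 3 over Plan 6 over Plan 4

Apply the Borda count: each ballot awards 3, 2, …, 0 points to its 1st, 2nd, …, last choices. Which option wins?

Plan 2

Borda scores:
  Plan 4: 2·3 + 7·3 + 3·2 + 9·0 + 1 + 12·0 = 34
  Plan 6: 2·1 + 7·1 + 3·0 + 9·2 + 0 + 12·1 = 39
  Plan 3: 2·2 + 7·0 + 3·3 + 9·1 + 3 + 12·2 = 49
  Plan 2: 2·0 + 7·2 + 3·1 + 9·3 + 2 + 12·3 = 82
Plan 2 has the highest total.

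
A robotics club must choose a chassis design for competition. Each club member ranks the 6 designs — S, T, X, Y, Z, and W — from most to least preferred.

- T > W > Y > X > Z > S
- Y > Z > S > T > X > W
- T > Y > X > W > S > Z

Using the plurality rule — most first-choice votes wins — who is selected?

T

First-place vote totals:
  S: 0
  T: 2
  X: 0
  Y: 1
  Z: 0
  W: 0
T has the most first-place votes.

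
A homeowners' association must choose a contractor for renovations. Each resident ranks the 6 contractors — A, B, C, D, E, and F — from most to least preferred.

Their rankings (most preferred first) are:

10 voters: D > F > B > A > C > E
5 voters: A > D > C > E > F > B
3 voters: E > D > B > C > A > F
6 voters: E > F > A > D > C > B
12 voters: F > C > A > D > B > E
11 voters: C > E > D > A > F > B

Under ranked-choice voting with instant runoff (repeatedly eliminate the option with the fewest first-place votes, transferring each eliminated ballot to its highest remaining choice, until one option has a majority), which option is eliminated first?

Round 1: F 12, C 11, D 10, E 9, A 5, B 0. B has the fewest and is eliminated.
Round 2: F 12, C 11, D 10, E 9, A 5. A has the fewest and is eliminated.
Round 3: D 15, F 12, C 11, E 9. E has the fewest and is eliminated.
Round 4: D 18, F 18, C 11. C has the fewest and is eliminated.
Round 5: D 29, F 18. D has a majority.

B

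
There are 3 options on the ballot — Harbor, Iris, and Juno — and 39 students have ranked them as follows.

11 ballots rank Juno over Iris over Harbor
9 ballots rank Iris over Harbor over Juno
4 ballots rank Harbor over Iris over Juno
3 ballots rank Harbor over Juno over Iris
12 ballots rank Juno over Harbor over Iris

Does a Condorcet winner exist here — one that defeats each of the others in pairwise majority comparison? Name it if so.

Head-to-head results (39 voters total):
Harbor vs Iris: Iris wins 20–19.
Harbor vs Juno: Juno wins 23–16.
Iris vs Juno: Juno wins 26–13.
Juno beats each rival — Harbor (23–16), Iris (26–13) — so Juno is the Condorcet winner.

Juno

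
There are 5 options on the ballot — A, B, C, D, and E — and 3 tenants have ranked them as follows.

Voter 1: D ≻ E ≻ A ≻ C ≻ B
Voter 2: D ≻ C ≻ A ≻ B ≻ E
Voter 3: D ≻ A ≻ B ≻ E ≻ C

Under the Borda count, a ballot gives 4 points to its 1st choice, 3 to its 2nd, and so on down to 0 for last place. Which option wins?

Borda scores:
  A: 2 + 2 + 3 = 7
  B: 0 + 1 + 2 = 3
  C: 1 + 3 + 0 = 4
  D: 4 + 4 + 4 = 12
  E: 3 + 0 + 1 = 4
D has the highest total.

D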